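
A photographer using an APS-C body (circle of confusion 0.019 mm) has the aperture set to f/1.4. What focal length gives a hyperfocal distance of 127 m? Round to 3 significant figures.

From H = f²/(N·c) + f, with f ≪ H: f ≈ √(H·N·c) = √(127000 × 1.4 × 0.019) = √3378.2 ≈ 58.12 mm.
The +f correction barely moves this — solving exactly, f² + N·c·f − N·c·H = 0 ⇒ f = (−N·c + √((N·c)² + 4·N·c·H))/2 = (−0.0266 + √13513)/2 ≈ 58.109 mm, so f ≈ 58.1 mm.

58.1 mm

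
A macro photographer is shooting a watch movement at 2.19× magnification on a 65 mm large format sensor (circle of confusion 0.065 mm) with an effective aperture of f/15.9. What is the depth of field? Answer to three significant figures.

At magnification m, DoF ≈ 2·N_eff·c/m² = 2 × 15.9 × 0.065 / 2.19² = 2.067 / 4.796 ≈ 0.431 mm.

0.431 mm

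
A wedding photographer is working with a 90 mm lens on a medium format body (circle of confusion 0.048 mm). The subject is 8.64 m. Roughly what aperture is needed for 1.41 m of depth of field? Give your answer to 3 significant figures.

f/1.60

Write h = H − f = f²/(N·c). The thin-lens limits are Dn = s·h/(h + (s−f)) and Df = s·h/(h − (s−f)), so DoF = Df − Dn = 2·s·(s−f)·h / (h² − (s−f)²).
That is a quadratic in h: DoF·h² − 2·s·(s−f)·h − DoF·(s−f)² = 0 ⇒ h = (s−f)·(s + √(s² + DoF²)) / DoF = 8550 × (8640 + √(8640² + 1410²)) / 1410 = 8550 × (8640 + 8754.30) / 1410 ≈ 105476 mm.
Then N = f²/(c·h) = 90² / (0.048 × 105476) = 8100 / 5062.9 ≈ 1.60.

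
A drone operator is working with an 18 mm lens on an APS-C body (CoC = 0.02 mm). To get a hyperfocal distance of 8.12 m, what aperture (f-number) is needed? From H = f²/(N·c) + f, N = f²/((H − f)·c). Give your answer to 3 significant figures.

f/2.00

Rearrange H = f²/(N·c) + f for N: N = f² / ((H − f)·c).
N = 18² / ((8120 − 18) × 0.02) = 324 / 162.0 ≈ 2.00.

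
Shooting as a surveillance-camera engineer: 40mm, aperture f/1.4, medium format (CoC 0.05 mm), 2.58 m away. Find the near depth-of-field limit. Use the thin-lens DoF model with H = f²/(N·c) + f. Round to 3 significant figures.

Hyperfocal distance H = f²/(N·c) + f = 40²/(1.4 × 0.05) + 40 = 1600/0.07 + 40 ≈ 22897.1 mm ≈ 22.90 m.
Near limit Dn = s·(H − f)/(H + s − 2f) = 2580 × (22897.1 − 40) / (22897.1 + 2580 − 2 × 40) = 2580 × 22857.1 / 25397.1 ≈ 2322.0 mm ≈ 2.32 m.

2.32 m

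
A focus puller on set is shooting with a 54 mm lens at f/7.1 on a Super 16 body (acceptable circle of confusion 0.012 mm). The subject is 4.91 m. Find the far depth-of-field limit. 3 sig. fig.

5.72 m

Hyperfocal distance H = f²/(N·c) + f = 54²/(7.1 × 0.012) + 54 = 2916/0.0852 + 54 ≈ 34279.4 mm ≈ 34.28 m.
Far limit Df = s·(H − f)/(H − s) = 4910 × (34279.4 − 54) / (34279.4 − 4910) = 4910 × 34225.4 / 29369.4 ≈ 5721.8 mm ≈ 5.72 m.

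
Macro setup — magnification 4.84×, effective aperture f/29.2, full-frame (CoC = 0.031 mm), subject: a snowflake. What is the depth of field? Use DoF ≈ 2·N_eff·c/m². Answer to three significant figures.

At magnification m, DoF ≈ 2·N_eff·c/m² = 2 × 29.2 × 0.031 / 4.84² = 1.81 / 23.43 ≈ 0.0773 mm.

0.0773 mm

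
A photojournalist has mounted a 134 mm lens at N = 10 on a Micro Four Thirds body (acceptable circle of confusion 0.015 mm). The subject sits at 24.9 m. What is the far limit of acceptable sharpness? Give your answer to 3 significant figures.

31.4 m

Hyperfocal distance H = f²/(N·c) + f = 134²/(10 × 0.015) + 134 = 17956/0.15 + 134 ≈ 119840.7 mm ≈ 119.8 m.
Far limit Df = s·(H − f)/(H − s) = 24900 × (119840.7 − 134) / (119840.7 − 24900) = 24900 × 119706.7 / 94940.7 ≈ 31395 mm ≈ 31.4 m.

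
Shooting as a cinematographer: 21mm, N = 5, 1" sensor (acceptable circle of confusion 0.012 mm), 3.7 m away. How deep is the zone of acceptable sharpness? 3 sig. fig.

Hyperfocal distance H = f²/(N·c) + f = 21²/(5 × 0.012) + 21 = 441/0.06 + 21 ≈ 7371.0 mm ≈ 7.371 m.
Near limit Dn = s·(H − f)/(H + s − 2f) = 3700 × (7371.0 − 21) / (7371.0 + 3700 − 2 × 21) = 3700 × 7350.0 / 11029.0 ≈ 2465.8 mm.
Far limit Df = s·(H − f)/(H − s) = 3700 × (7371.0 − 21) / (7371.0 − 3700) = 3700 × 7350.0 / 3671.0 ≈ 7408.1 mm.
Depth of field = Df − Dn = 7408.1 − 2465.8 ≈ 4942.3 mm ≈ 4.94 m.

4.94 m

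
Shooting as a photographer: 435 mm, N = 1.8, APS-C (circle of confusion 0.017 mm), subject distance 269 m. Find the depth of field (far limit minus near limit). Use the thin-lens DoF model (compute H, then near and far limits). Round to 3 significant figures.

Hyperfocal distance H = f²/(N·c) + f = 435²/(1.8 × 0.017) + 435 = 189225/0.0306 + 435 ≈ 6184258.5 mm ≈ 6184 m.
Near limit Dn = s·(H − f)/(H + s − 2f) = 269000 × (6184258.5 − 435) / (6184258.5 + 269000 − 2 × 435) = 269000 × 6183823.5 / 6452388.5 ≈ 257804 mm.
Far limit Df = s·(H − f)/(H − s) = 269000 × (6184258.5 − 435) / (6184258.5 − 269000) = 269000 × 6183823.5 / 5915258.5 ≈ 281213 mm.
Depth of field = Df − Dn = 281213 − 257804 ≈ 23409 mm ≈ 23.4 m.

23.4 m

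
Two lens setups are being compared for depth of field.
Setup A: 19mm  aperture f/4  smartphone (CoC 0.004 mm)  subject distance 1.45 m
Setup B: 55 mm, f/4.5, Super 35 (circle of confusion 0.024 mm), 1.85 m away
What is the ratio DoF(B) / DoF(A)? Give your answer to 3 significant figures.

Setup A: H = 19²/(4×0.004) + 19 ≈ 22581.5 mm; DoF = Df − Dn = 1548.19 − 1363.52 ≈ 184.67 mm.
Setup B: H = 55²/(4.5×0.024) + 55 ≈ 28064.3 mm; DoF = Df − Dn = 1976.68 − 1738.58 ≈ 238.10 mm.
Ratio = 238.10 / 184.67 ≈ 1.29.

1.29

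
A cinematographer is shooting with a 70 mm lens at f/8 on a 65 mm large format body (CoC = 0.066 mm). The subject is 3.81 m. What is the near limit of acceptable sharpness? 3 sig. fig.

2.72 m

Hyperfocal distance H = f²/(N·c) + f = 70²/(8 × 0.066) + 70 = 4900/0.528 + 70 ≈ 9350.3 mm ≈ 9.350 m.
Near limit Dn = s·(H − f)/(H + s − 2f) = 3810 × (9350.3 − 70) / (9350.3 + 3810 − 2 × 70) = 3810 × 9280.3 / 13020.3 ≈ 2715.6 mm ≈ 2.72 m.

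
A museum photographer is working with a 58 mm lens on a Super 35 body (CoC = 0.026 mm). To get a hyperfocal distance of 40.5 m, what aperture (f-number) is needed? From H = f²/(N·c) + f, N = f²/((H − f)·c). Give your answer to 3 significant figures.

Rearrange H = f²/(N·c) + f for N: N = f² / ((H − f)·c).
N = 58² / ((40500 − 58) × 0.026) = 3364 / 1051 ≈ 3.20.

f/3.20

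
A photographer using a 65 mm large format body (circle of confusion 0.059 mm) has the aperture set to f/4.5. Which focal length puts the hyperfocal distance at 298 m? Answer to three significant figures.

From H = f²/(N·c) + f, with f ≪ H: f ≈ √(H·N·c) = √(298000 × 4.5 × 0.059) = √79119 ≈ 281.3 mm.
The +f correction barely moves this — solving exactly, f² + N·c·f − N·c·H = 0 ⇒ f = (−N·c + √((N·c)² + 4·N·c·H))/2 = (−0.2655 + √316476)/2 ≈ 281.15 mm, so f ≈ 281 mm.

281 mm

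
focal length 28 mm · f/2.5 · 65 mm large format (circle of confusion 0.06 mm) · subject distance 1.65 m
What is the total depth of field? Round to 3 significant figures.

Hyperfocal distance H = f²/(N·c) + f = 28²/(2.5 × 0.06) + 28 = 784/0.15 + 28 ≈ 5254.7 mm ≈ 5.255 m.
Near limit Dn = s·(H − f)/(H + s − 2f) = 1650 × (5254.7 − 28) / (5254.7 + 1650 − 2 × 28) = 1650 × 5226.7 / 6848.7 ≈ 1259.2 mm.
Far limit Df = s·(H − f)/(H − s) = 1650 × (5254.7 − 28) / (5254.7 − 1650) = 1650 × 5226.7 / 3604.7 ≈ 2392.5 mm.
Depth of field = Df − Dn = 2392.5 − 1259.2 ≈ 1133.3 mm ≈ 1.13 m.

1.13 m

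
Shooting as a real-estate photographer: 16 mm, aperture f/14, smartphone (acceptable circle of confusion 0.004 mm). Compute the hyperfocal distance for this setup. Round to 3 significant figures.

Hyperfocal distance H = f²/(N·c) + f = 16²/(14 × 0.004) + 16 = 256/0.056 + 16 ≈ 4587.4 mm ≈ 4.59 m.

4.59 m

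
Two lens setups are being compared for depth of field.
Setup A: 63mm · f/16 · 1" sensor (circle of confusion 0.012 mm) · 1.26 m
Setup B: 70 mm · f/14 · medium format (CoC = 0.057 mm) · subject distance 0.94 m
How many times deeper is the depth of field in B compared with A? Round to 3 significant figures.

1.86

Setup A: H = 63²/(16×0.012) + 63 ≈ 20734.9 mm; DoF = Df − Dn = 1337.44 − 1191.03 ≈ 146.41 mm.
Setup B: H = 70²/(14×0.057) + 70 ≈ 6210.4 mm; DoF = Df − Dn = 1095.17 − 823.34 ≈ 271.83 mm.
Ratio = 271.83 / 146.41 ≈ 1.86.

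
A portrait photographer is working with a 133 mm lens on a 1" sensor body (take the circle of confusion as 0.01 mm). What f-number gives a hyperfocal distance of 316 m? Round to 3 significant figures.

f/5.60

Rearrange H = f²/(N·c) + f for N: N = f² / ((H − f)·c).
N = 133² / ((316000 − 133) × 0.01) = 17689 / 3159 ≈ 5.60.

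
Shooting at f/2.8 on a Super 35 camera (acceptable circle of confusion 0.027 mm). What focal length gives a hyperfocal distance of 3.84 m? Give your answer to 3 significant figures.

17.0 mm

From H = f²/(N·c) + f, with f ≪ H: f ≈ √(H·N·c) = √(3840 × 2.8 × 0.027) = √290.30 ≈ 17.04 mm.
The +f correction barely moves this — solving exactly, f² + N·c·f − N·c·H = 0 ⇒ f = (−N·c + √((N·c)² + 4·N·c·H))/2 = (−0.0756 + √1161.2)/2 ≈ 17.001 mm, so f ≈ 17.0 mm.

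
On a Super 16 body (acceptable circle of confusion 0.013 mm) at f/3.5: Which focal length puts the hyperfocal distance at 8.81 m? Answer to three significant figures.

20.0 mm

From H = f²/(N·c) + f, with f ≪ H: f ≈ √(H·N·c) = √(8810 × 3.5 × 0.013) = √400.85 ≈ 20.02 mm.
The +f correction barely moves this — solving exactly, f² + N·c·f − N·c·H = 0 ⇒ f = (−N·c + √((N·c)² + 4·N·c·H))/2 = (−0.0455 + √1603.4)/2 ≈ 19.999 mm, so f ≈ 20.0 mm.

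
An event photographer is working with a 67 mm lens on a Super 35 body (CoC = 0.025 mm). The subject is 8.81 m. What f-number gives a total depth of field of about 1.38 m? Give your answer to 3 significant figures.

Write h = H − f = f²/(N·c). The thin-lens limits are Dn = s·h/(h + (s−f)) and Df = s·h/(h − (s−f)), so DoF = Df − Dn = 2·s·(s−f)·h / (h² − (s−f)²).
That is a quadratic in h: DoF·h² − 2·s·(s−f)·h − DoF·(s−f)² = 0 ⇒ h = (s−f)·(s + √(s² + DoF²)) / DoF = 8743 × (8810 + √(8810² + 1380²)) / 1380 = 8743 × (8810 + 8917.43) / 1380 ≈ 112312 mm.
Then N = f²/(c·h) = 67² / (0.025 × 112312) = 4489 / 2807.8 ≈ 1.60.

f/1.60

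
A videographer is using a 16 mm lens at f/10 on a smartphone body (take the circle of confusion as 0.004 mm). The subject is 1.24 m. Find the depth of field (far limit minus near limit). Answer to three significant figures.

492 mm

Hyperfocal distance H = f²/(N·c) + f = 16²/(10 × 0.004) + 16 = 256/0.04 + 16 ≈ 6416.0 mm ≈ 6.416 m.
Near limit Dn = s·(H − f)/(H + s − 2f) = 1240 × (6416.0 − 16) / (6416.0 + 1240 − 2 × 16) = 1240 × 6400.0 / 7624.0 ≈ 1040.92 mm.
Far limit Df = s·(H − f)/(H − s) = 1240 × (6416.0 − 16) / (6416.0 − 1240) = 1240 × 6400.0 / 5176.0 ≈ 1533.23 mm.
Depth of field = Df − Dn = 1533.23 − 1040.92 ≈ 492.31 mm.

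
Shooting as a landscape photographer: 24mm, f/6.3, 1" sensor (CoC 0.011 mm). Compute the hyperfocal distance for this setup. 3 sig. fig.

8.34 m

Hyperfocal distance H = f²/(N·c) + f = 24²/(6.3 × 0.011) + 24 = 576/0.0693 + 24 ≈ 8335.7 mm ≈ 8.34 m.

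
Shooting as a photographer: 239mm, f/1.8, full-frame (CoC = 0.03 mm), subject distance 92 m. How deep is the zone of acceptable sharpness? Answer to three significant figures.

16.1 m

Hyperfocal distance H = f²/(N·c) + f = 239²/(1.8 × 0.03) + 239 = 57121/0.054 + 239 ≈ 1058035.3 mm ≈ 1058 m.
Near limit Dn = s·(H − f)/(H + s − 2f) = 92000 × (1058035.3 − 239) / (1058035.3 + 92000 − 2 × 239) = 92000 × 1057796.3 / 1149557.3 ≈ 84656 mm.
Far limit Df = s·(H − f)/(H − s) = 92000 × (1058035.3 − 239) / (1058035.3 − 92000) = 92000 × 1057796.3 / 966035.3 ≈ 100739 mm.
Depth of field = Df − Dn = 100739 − 84656 ≈ 16083 mm ≈ 16.1 m.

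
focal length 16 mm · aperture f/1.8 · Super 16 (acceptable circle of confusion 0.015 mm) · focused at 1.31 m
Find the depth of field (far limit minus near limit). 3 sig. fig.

364 mm

Hyperfocal distance H = f²/(N·c) + f = 16²/(1.8 × 0.015) + 16 = 256/0.027 + 16 ≈ 9497.5 mm ≈ 9.497 m.
Near limit Dn = s·(H − f)/(H + s − 2f) = 1310 × (9497.5 − 16) / (9497.5 + 1310 − 2 × 16) = 1310 × 9481.5 / 10775.5 ≈ 1152.69 mm.
Far limit Df = s·(H − f)/(H − s) = 1310 × (9497.5 − 16) / (9497.5 − 1310) = 1310 × 9481.5 / 8187.5 ≈ 1517.04 mm.
Depth of field = Df − Dn = 1517.04 − 1152.69 ≈ 364.35 mm.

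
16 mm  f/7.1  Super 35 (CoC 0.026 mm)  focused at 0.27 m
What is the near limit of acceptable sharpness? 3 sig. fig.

Hyperfocal distance H = f²/(N·c) + f = 16²/(7.1 × 0.026) + 16 = 256/0.1846 + 16 ≈ 1402.8 mm ≈ 1.403 m.
Near limit Dn = s·(H − f)/(H + s − 2f) = 270 × (1402.8 − 16) / (1402.8 + 270 − 2 × 16) = 270 × 1386.8 / 1640.8 ≈ 228.20 mm.

228 mm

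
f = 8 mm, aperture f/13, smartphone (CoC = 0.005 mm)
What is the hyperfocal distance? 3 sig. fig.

0.993 m

Hyperfocal distance H = f²/(N·c) + f = 8²/(13 × 0.005) + 8 = 64/0.065 + 8 ≈ 992.6 mm ≈ 0.993 m.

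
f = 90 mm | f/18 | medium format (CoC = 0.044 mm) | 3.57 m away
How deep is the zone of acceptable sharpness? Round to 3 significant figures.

2.75 m

Hyperfocal distance H = f²/(N·c) + f = 90²/(18 × 0.044) + 90 = 8100/0.792 + 90 ≈ 10317.3 mm ≈ 10.32 m.
Near limit Dn = s·(H − f)/(H + s − 2f) = 3570 × (10317.3 − 90) / (10317.3 + 3570 − 2 × 90) = 3570 × 10227.3 / 13707.3 ≈ 2663.6 mm.
Far limit Df = s·(H − f)/(H − s) = 3570 × (10317.3 − 90) / (10317.3 − 3570) = 3570 × 10227.3 / 6747.3 ≈ 5411.3 mm.
Depth of field = Df − Dn = 5411.3 − 2663.6 ≈ 2747.7 mm ≈ 2.75 m.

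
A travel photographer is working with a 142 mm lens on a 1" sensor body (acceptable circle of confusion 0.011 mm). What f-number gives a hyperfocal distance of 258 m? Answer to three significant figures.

f/7.11

Rearrange H = f²/(N·c) + f for N: N = f² / ((H − f)·c).
N = 142² / ((258000 − 142) × 0.011) = 20164 / 2836 ≈ 7.11.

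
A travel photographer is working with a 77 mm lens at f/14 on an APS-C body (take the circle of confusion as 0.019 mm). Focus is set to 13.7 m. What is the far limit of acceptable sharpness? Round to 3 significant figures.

35.2 m

Hyperfocal distance H = f²/(N·c) + f = 77²/(14 × 0.019) + 77 = 5929/0.266 + 77 ≈ 22366.5 mm ≈ 22.37 m.
Far limit Df = s·(H − f)/(H − s) = 13700 × (22366.5 − 77) / (22366.5 − 13700) = 13700 × 22289.5 / 8666.5 ≈ 35235 mm ≈ 35.2 m.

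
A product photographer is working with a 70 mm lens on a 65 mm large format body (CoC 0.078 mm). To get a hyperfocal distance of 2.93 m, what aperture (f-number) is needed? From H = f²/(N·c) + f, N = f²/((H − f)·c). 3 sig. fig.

Rearrange H = f²/(N·c) + f for N: N = f² / ((H − f)·c).
N = 70² / ((2930 − 70) × 0.078) = 4900 / 223.1 ≈ 22.

f/22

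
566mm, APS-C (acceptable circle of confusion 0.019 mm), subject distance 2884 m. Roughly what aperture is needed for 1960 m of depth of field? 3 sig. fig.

Write h = H − f = f²/(N·c). The thin-lens limits are Dn = s·h/(h + (s−f)) and Df = s·h/(h − (s−f)), so DoF = Df − Dn = 2·s·(s−f)·h / (h² − (s−f)²).
That is a quadratic in h: DoF·h² − 2·s·(s−f)·h − DoF·(s−f)² = 0 ⇒ h = (s−f)·(s + √(s² + DoF²)) / DoF = 2883434 × (2884000 + √(2884000² + 1960000²)) / 1960000 = 2883434 × (2884000 + 3486984) / 1960000 ≈ 9372608 mm.
Then N = f²/(c·h) = 566² / (0.019 × 9372608) = 320356 / 178080 ≈ 1.80.

f/1.80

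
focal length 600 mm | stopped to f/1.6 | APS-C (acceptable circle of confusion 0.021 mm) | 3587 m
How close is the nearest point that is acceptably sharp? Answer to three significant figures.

2690 m

Hyperfocal distance H = f²/(N·c) + f = 600²/(1.6 × 0.021) + 600 = 360000/0.0336 + 600 ≈ 10714885.7 mm ≈ 10715 m.
Near limit Dn = s·(H − f)/(H + s − 2f) = 3587000 × (10714885.7 − 600) / (10714885.7 + 3587000 − 2 × 600) = 3587000 × 10714285.7 / 14300685.7 ≈ 2687434 mm ≈ 2690 m.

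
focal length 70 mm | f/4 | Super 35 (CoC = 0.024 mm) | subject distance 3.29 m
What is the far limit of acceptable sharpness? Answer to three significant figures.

Hyperfocal distance H = f²/(N·c) + f = 70²/(4 × 0.024) + 70 = 4900/0.096 + 70 ≈ 51111.7 mm ≈ 51.11 m.
Far limit Df = s·(H − f)/(H − s) = 3290 × (51111.7 − 70) / (51111.7 − 3290) = 3290 × 51041.7 / 47821.7 ≈ 3511.5 mm ≈ 3.51 m.

3.51 m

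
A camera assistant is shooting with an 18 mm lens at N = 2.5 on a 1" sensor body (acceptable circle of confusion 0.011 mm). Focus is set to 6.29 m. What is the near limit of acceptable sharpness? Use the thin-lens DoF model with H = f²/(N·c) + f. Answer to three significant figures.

4.10 m

Hyperfocal distance H = f²/(N·c) + f = 18²/(2.5 × 0.011) + 18 = 324/0.0275 + 18 ≈ 11799.8 mm ≈ 11.80 m.
Near limit Dn = s·(H − f)/(H + s − 2f) = 6290 × (11799.8 − 18) / (11799.8 + 6290 − 2 × 18) = 6290 × 11781.8 / 18053.8 ≈ 4104.8 mm ≈ 4.10 m.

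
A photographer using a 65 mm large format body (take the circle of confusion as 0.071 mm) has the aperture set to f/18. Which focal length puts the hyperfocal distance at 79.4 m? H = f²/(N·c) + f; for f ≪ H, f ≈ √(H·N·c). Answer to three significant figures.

From H = f²/(N·c) + f, with f ≪ H: f ≈ √(H·N·c) = √(79400 × 18 × 0.071) = √101473 ≈ 318.5 mm.
Exact: f² + N·c·f − N·c·H = 0 ⇒ f = (−N·c + √((N·c)² + 4·N·c·H))/2 = (−1.278 + √405894)/2 ≈ 317.91 mm ≈ 318 mm.

318 mm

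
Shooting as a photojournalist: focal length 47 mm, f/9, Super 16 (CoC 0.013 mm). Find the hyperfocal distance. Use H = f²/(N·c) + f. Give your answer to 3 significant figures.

Hyperfocal distance H = f²/(N·c) + f = 47²/(9 × 0.013) + 47 = 2209/0.117 + 47 ≈ 18927.3 mm ≈ 18.9 m.

18.9 m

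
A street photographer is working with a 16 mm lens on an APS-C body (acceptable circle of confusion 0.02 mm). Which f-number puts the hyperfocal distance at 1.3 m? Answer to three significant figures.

Rearrange H = f²/(N·c) + f for N: N = f² / ((H − f)·c).
N = 16² / ((1300 − 16) × 0.02) = 256 / 25.68 ≈ 9.97.

f/9.97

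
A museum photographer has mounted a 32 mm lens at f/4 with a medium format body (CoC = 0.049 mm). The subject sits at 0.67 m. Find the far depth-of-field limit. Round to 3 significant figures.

Hyperfocal distance H = f²/(N·c) + f = 32²/(4 × 0.049) + 32 = 1024/0.196 + 32 ≈ 5256.5 mm ≈ 5.256 m.
Far limit Df = s·(H − f)/(H − s) = 670 × (5256.5 − 32) / (5256.5 − 670) = 670 × 5224.5 / 4586.5 ≈ 763.20 mm ≈ 0.763 m.

0.763 m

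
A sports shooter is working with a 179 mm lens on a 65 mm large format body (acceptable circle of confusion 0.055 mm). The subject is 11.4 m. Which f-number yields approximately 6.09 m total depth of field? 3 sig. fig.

f/13

Write h = H − f = f²/(N·c). The thin-lens limits are Dn = s·h/(h + (s−f)) and Df = s·h/(h − (s−f)), so DoF = Df − Dn = 2·s·(s−f)·h / (h² − (s−f)²).
That is a quadratic in h: DoF·h² − 2·s·(s−f)·h − DoF·(s−f)² = 0 ⇒ h = (s−f)·(s + √(s² + DoF²)) / DoF = 11221 × (11400 + √(11400² + 6090²)) / 6090 = 11221 × (11400 + 12924.7) / 6090 ≈ 44819 mm.
Then N = f²/(c·h) = 179² / (0.055 × 44819) = 32041 / 2465.0 ≈ 13.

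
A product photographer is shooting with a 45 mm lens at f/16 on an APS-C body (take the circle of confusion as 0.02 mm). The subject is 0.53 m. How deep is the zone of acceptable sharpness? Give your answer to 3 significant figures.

81.7 mm

Hyperfocal distance H = f²/(N·c) + f = 45²/(16 × 0.02) + 45 = 2025/0.32 + 45 ≈ 6373.1 mm ≈ 6.373 m.
Near limit Dn = s·(H − f)/(H + s − 2f) = 530 × (6373.1 − 45) / (6373.1 + 530 − 2 × 45) = 530 × 6328.1 / 6813.1 ≈ 492.271 mm.
Far limit Df = s·(H − f)/(H − s) = 530 × (6373.1 − 45) / (6373.1 − 530) = 530 × 6328.1 / 5843.1 ≈ 573.992 mm.
Depth of field = Df − Dn = 573.992 − 492.271 ≈ 81.721 mm.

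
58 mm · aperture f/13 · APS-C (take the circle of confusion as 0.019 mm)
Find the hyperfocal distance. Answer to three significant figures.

Hyperfocal distance H = f²/(N·c) + f = 58²/(13 × 0.019) + 58 = 3364/0.247 + 58 ≈ 13677.4 mm ≈ 13.7 m.

13.7 m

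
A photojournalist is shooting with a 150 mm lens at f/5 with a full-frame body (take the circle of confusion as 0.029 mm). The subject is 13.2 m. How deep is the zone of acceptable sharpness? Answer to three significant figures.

Hyperfocal distance H = f²/(N·c) + f = 150²/(5 × 0.029) + 150 = 22500/0.145 + 150 ≈ 155322.4 mm ≈ 155.3 m.
Near limit Dn = s·(H − f)/(H + s − 2f) = 13200 × (155322.4 − 150) / (155322.4 + 13200 − 2 × 150) = 13200 × 155172.4 / 168222.4 ≈ 12176.0 mm.
Far limit Df = s·(H − f)/(H − s) = 13200 × (155322.4 − 150) / (155322.4 − 13200) = 13200 × 155172.4 / 142122.4 ≈ 14412.1 mm.
Depth of field = Df − Dn = 14412.1 − 12176.0 ≈ 2236.1 mm ≈ 2.24 m.

2.24 m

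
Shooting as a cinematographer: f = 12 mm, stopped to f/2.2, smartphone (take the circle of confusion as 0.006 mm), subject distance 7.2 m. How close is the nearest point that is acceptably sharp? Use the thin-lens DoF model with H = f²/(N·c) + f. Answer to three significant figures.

Hyperfocal distance H = f²/(N·c) + f = 12²/(2.2 × 0.006) + 12 = 144/0.0132 + 12 ≈ 10921.1 mm ≈ 10.92 m.
Near limit Dn = s·(H − f)/(H + s − 2f) = 7200 × (10921.1 − 12) / (10921.1 + 7200 − 2 × 12) = 7200 × 10909.1 / 18097.1 ≈ 4340.2 mm ≈ 4.34 m.

4.34 m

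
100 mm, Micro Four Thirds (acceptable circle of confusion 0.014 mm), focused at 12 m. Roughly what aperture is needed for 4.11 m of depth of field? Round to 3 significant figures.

Write h = H − f = f²/(N·c). The thin-lens limits are Dn = s·h/(h + (s−f)) and Df = s·h/(h − (s−f)), so DoF = Df − Dn = 2·s·(s−f)·h / (h² − (s−f)²).
That is a quadratic in h: DoF·h² − 2·s·(s−f)·h − DoF·(s−f)² = 0 ⇒ h = (s−f)·(s + √(s² + DoF²)) / DoF = 11900 × (12000 + √(12000² + 4110²)) / 4110 = 11900 × (12000 + 12684.3) / 4110 ≈ 71470 mm.
Then N = f²/(c·h) = 100² / (0.014 × 71470) = 10000 / 1000.6 ≈ 9.99.

f/9.99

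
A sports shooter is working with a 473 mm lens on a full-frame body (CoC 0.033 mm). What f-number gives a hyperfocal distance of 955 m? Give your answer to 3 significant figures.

f/7.10

Rearrange H = f²/(N·c) + f for N: N = f² / ((H − f)·c).
N = 473² / ((955000 − 473) × 0.033) = 223729 / 31499 ≈ 7.10.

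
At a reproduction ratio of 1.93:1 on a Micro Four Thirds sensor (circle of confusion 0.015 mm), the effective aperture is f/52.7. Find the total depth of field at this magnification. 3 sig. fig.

At magnification m, DoF ≈ 2·N_eff·c/m² = 2 × 52.7 × 0.015 / 1.93² = 1.581 / 3.725 ≈ 0.424 mm.

0.424 mm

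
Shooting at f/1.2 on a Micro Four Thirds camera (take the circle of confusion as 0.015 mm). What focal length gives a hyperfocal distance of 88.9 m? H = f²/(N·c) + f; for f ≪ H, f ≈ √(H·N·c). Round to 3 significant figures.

From H = f²/(N·c) + f, with f ≪ H: f ≈ √(H·N·c) = √(88900 × 1.2 × 0.015) = √1600.2 ≈ 40.00 mm.
The +f correction barely moves this — solving exactly, f² + N·c·f − N·c·H = 0 ⇒ f = (−N·c + √((N·c)² + 4·N·c·H))/2 = (−0.018 + √6400.8)/2 ≈ 39.994 mm, so f ≈ 40.0 mm.

40.0 mm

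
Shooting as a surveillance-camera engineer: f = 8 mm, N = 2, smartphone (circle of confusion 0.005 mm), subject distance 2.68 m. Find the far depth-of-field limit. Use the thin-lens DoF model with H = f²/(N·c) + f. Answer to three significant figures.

Hyperfocal distance H = f²/(N·c) + f = 8²/(2 × 0.005) + 8 = 64/0.01 + 8 ≈ 6408.0 mm ≈ 6.408 m.
Far limit Df = s·(H − f)/(H − s) = 2680 × (6408.0 − 8) / (6408.0 − 2680) = 2680 × 6400.0 / 3728.0 ≈ 4600.9 mm ≈ 4.60 m.

4.60 m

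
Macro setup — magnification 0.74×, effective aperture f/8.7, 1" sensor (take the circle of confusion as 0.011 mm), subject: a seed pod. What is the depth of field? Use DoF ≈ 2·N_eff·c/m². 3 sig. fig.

0.350 mm

At magnification m, DoF ≈ 2·N_eff·c/m² = 2 × 8.7 × 0.011 / 0.74² = 0.1914 / 0.5476 ≈ 0.35 mm.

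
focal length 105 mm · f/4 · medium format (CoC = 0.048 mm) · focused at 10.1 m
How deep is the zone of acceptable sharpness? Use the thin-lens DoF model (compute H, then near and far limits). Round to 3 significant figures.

Hyperfocal distance H = f²/(N·c) + f = 105²/(4 × 0.048) + 105 = 11025/0.192 + 105 ≈ 57526.9 mm ≈ 57.53 m.
Near limit Dn = s·(H − f)/(H + s − 2f) = 10100 × (57526.9 − 105) / (57526.9 + 10100 − 2 × 105) = 10100 × 57421.9 / 67416.9 ≈ 8602.6 mm.
Far limit Df = s·(H − f)/(H − s) = 10100 × (57526.9 − 105) / (57526.9 − 10100) = 10100 × 57421.9 / 47426.9 ≈ 12228.5 mm.
Depth of field = Df − Dn = 12228.5 − 8602.6 ≈ 3625.9 mm ≈ 3.63 m.

3.63 m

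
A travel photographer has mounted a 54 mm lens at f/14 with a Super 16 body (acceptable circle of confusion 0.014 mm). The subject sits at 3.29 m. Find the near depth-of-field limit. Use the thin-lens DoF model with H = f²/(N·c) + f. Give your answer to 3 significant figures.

2.70 m

Hyperfocal distance H = f²/(N·c) + f = 54²/(14 × 0.014) + 54 = 2916/0.196 + 54 ≈ 14931.6 mm ≈ 14.93 m.
Near limit Dn = s·(H − f)/(H + s − 2f) = 3290 × (14931.6 − 54) / (14931.6 + 3290 − 2 × 54) = 3290 × 14877.6 / 18113.6 ≈ 2702.2 mm ≈ 2.70 m.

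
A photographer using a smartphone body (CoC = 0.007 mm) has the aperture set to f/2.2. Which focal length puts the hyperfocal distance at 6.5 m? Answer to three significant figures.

10.0 mm

From H = f²/(N·c) + f, with f ≪ H: f ≈ √(H·N·c) = √(6500 × 2.2 × 0.007) = √100.10 ≈ 10.00 mm.
The +f correction barely moves this — solving exactly, f² + N·c·f − N·c·H = 0 ⇒ f = (−N·c + √((N·c)² + 4·N·c·H))/2 = (−0.0154 + √400.40)/2 ≈ 9.9973 mm, so f ≈ 10.0 mm.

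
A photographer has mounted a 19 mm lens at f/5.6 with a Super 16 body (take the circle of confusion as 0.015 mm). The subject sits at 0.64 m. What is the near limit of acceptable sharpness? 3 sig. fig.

Hyperfocal distance H = f²/(N·c) + f = 19²/(5.6 × 0.015) + 19 = 361/0.084 + 19 ≈ 4316.6 mm ≈ 4.317 m.
Near limit Dn = s·(H − f)/(H + s − 2f) = 640 × (4316.6 − 19) / (4316.6 + 640 − 2 × 19) = 640 × 4297.6 / 4918.6 ≈ 559.20 mm ≈ 0.559 m.

0.559 m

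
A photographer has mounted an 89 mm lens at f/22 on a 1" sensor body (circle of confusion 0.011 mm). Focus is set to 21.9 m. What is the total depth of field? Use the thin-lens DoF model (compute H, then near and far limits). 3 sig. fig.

52.5 m

Hyperfocal distance H = f²/(N·c) + f = 89²/(22 × 0.011) + 89 = 7921/0.242 + 89 ≈ 32820.4 mm ≈ 32.82 m.
Near limit Dn = s·(H − f)/(H + s − 2f) = 21900 × (32820.4 − 89) / (32820.4 + 21900 − 2 × 89) = 21900 × 32731.4 / 54542.4 ≈ 13142 mm.
Far limit Df = s·(H − f)/(H − s) = 21900 × (32820.4 − 89) / (32820.4 − 21900) = 21900 × 32731.4 / 10920.4 ≈ 65640 mm.
Depth of field = Df − Dn = 65640 − 13142 ≈ 52498 mm ≈ 52.5 m.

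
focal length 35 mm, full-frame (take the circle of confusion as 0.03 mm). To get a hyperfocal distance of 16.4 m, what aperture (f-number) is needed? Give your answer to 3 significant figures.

Rearrange H = f²/(N·c) + f for N: N = f² / ((H − f)·c).
N = 35² / ((16400 − 35) × 0.03) = 1225 / 490.9 ≈ 2.50.

f/2.50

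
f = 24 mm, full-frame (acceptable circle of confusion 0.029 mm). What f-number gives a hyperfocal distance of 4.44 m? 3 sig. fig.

Rearrange H = f²/(N·c) + f for N: N = f² / ((H − f)·c).
N = 24² / ((4440 − 24) × 0.029) = 576 / 128.1 ≈ 4.50.

f/4.50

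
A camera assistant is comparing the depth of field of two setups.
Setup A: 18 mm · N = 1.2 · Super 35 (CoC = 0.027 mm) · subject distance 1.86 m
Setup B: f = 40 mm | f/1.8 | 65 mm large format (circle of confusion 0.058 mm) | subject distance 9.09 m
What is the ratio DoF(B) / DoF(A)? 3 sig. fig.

23.2

Setup A: H = 18²/(1.2×0.027) + 18 ≈ 10018.0 mm; DoF = Df − Dn = 2279.97 − 1570.68 ≈ 709.29 mm.
Setup B: H = 40²/(1.8×0.058) + 40 ≈ 15365.7 mm; DoF = Df − Dn = 22198 − 5715 ≈ 16483 mm.
Ratio = 16483 / 709.29 ≈ 23.2.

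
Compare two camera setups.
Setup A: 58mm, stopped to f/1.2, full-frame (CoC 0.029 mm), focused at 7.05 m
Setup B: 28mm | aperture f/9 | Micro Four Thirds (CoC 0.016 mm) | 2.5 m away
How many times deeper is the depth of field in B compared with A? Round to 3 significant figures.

Setup A: H = 58²/(1.2×0.029) + 58 ≈ 96724.7 mm; DoF = Df − Dn = 7599.7 − 6574.5 ≈ 1025.2 mm.
Setup B: H = 28²/(9×0.016) + 28 ≈ 5472.4 mm; DoF = Df − Dn = 4579.1 − 1719.3 ≈ 2859.8 mm.
Ratio = 2859.8 / 1025.2 ≈ 2.79.

2.79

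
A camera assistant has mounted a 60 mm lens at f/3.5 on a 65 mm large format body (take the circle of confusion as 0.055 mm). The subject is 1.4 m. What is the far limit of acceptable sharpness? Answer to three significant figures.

1.51 m

Hyperfocal distance H = f²/(N·c) + f = 60²/(3.5 × 0.055) + 60 = 3600/0.1925 + 60 ≈ 18761.3 mm ≈ 18.76 m.
Far limit Df = s·(H − f)/(H − s) = 1400 × (18761.3 − 60) / (18761.3 − 1400) = 1400 × 18701.3 / 17361.3 ≈ 1508.1 mm ≈ 1.51 m.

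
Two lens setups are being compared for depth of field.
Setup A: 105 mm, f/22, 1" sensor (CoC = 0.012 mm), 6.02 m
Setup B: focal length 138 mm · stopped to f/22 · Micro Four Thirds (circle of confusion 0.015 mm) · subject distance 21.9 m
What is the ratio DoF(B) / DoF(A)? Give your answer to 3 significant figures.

11.1

Setup A: H = 105²/(22×0.012) + 105 ≈ 41866.4 mm; DoF = Df − Dn = 7013.4 − 5273.1 ≈ 1740.3 mm.
Setup B: H = 138²/(22×0.015) + 138 ≈ 57847.1 mm; DoF = Df − Dn = 35158 − 15903 ≈ 19255 mm.
Ratio = 19255 / 1740.3 ≈ 11.1.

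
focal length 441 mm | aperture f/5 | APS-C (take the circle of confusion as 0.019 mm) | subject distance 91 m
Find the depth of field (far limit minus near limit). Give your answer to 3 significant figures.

Hyperfocal distance H = f²/(N·c) + f = 441²/(5 × 0.019) + 441 = 194481/0.095 + 441 ≈ 2047609.4 mm ≈ 2048 m.
Near limit Dn = s·(H − f)/(H + s − 2f) = 91000 × (2047609.4 − 441) / (2047609.4 + 91000 − 2 × 441) = 91000 × 2047168.4 / 2137727.4 ≈ 87145.0 mm.
Far limit Df = s·(H − f)/(H − s) = 91000 × (2047609.4 − 441) / (2047609.4 − 91000) = 91000 × 2047168.4 / 1956609.4 ≈ 95211.8 mm.
Depth of field = Df − Dn = 95211.8 − 87145.0 ≈ 8066.8 mm ≈ 8.07 m.

8.07 m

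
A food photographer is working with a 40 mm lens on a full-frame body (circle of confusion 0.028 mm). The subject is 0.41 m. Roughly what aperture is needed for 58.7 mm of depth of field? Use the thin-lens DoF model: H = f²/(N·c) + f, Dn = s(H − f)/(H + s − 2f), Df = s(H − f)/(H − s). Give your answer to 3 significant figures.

f/11

Write h = H − f = f²/(N·c). The thin-lens limits are Dn = s·h/(h + (s−f)) and Df = s·h/(h − (s−f)), so DoF = Df − Dn = 2·s·(s−f)·h / (h² − (s−f)²).
That is a quadratic in h: DoF·h² − 2·s·(s−f)·h − DoF·(s−f)² = 0 ⇒ h = (s−f)·(s + √(s² + DoF²)) / DoF = 370 × (410 + √(410² + 58.7²)) / 58.7 = 370 × (410 + 414.181) / 58.7 ≈ 5195.0 mm.
Then N = f²/(c·h) = 40² / (0.028 × 5195.0) = 1600 / 145.46 ≈ 11.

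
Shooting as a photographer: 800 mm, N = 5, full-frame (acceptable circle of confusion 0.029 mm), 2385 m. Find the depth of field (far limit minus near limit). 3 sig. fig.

3640 m

Hyperfocal distance H = f²/(N·c) + f = 800²/(5 × 0.029) + 800 = 640000/0.145 + 800 ≈ 4414593.1 mm ≈ 4415 m.
Near limit Dn = s·(H − f)/(H + s − 2f) = 2385000 × (4414593.1 − 800) / (4414593.1 + 2385000 − 2 × 800) = 2385000 × 4413793.1 / 6797993.1 ≈ 1548530 mm.
Far limit Df = s·(H − f)/(H − s) = 2385000 × (4414593.1 − 800) / (4414593.1 − 2385000) = 2385000 × 4413793.1 / 2029593.1 ≈ 5186703 mm.
Depth of field = Df − Dn = 5186703 − 1548530 ≈ 3638173 mm ≈ 3640 m.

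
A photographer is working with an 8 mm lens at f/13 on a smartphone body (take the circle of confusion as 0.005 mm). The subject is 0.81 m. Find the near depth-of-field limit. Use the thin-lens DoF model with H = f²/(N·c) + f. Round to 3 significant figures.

446 mm

Hyperfocal distance H = f²/(N·c) + f = 8²/(13 × 0.005) + 8 = 64/0.065 + 8 ≈ 992.6 mm ≈ 0.993 m.
Near limit Dn = s·(H − f)/(H + s − 2f) = 810 × (992.6 − 8) / (992.6 + 810 − 2 × 8) = 810 × 984.6 / 1786.6 ≈ 446.40 mm.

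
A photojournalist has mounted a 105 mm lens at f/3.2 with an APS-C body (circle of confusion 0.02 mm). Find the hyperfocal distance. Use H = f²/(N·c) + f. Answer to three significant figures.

172 m

Hyperfocal distance H = f²/(N·c) + f = 105²/(3.2 × 0.02) + 105 = 11025/0.064 + 105 ≈ 172370.6 mm ≈ 172 m.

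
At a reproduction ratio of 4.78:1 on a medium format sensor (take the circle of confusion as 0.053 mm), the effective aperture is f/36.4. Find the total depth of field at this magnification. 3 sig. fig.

At magnification m, DoF ≈ 2·N_eff·c/m² = 2 × 36.4 × 0.053 / 4.78² = 3.858 / 22.85 ≈ 0.169 mm.

0.169 mm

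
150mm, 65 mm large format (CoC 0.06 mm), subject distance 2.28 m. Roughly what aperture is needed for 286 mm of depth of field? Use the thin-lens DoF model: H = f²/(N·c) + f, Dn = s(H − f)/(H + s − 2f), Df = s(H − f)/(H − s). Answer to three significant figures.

Write h = H − f = f²/(N·c). The thin-lens limits are Dn = s·h/(h + (s−f)) and Df = s·h/(h − (s−f)), so DoF = Df − Dn = 2·s·(s−f)·h / (h² − (s−f)²).
That is a quadratic in h: DoF·h² − 2·s·(s−f)·h − DoF·(s−f)² = 0 ⇒ h = (s−f)·(s + √(s² + DoF²)) / DoF = 2130 × (2280 + √(2280² + 286²)) / 286 = 2130 × (2280 + 2297.87) / 286 ≈ 34094 mm.
Then N = f²/(c·h) = 150² / (0.06 × 34094) = 22500 / 2045.6 ≈ 11.

f/11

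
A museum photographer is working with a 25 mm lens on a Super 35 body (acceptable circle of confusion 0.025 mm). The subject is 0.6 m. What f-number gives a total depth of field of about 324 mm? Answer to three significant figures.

f/11

Write h = H − f = f²/(N·c). The thin-lens limits are Dn = s·h/(h + (s−f)) and Df = s·h/(h − (s−f)), so DoF = Df − Dn = 2·s·(s−f)·h / (h² − (s−f)²).
That is a quadratic in h: DoF·h² − 2·s·(s−f)·h − DoF·(s−f)² = 0 ⇒ h = (s−f)·(s + √(s² + DoF²)) / DoF = 575 × (600 + √(600² + 324²)) / 324 = 575 × (600 + 681.891) / 324 ≈ 2275.0 mm.
Then N = f²/(c·h) = 25² / (0.025 × 2275.0) = 625 / 56.874 ≈ 11.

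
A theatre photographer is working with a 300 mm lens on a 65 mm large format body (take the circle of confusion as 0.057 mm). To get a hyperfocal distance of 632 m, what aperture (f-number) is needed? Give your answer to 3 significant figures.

Rearrange H = f²/(N·c) + f for N: N = f² / ((H − f)·c).
N = 300² / ((632000 − 300) × 0.057) = 90000 / 36007 ≈ 2.50.

f/2.50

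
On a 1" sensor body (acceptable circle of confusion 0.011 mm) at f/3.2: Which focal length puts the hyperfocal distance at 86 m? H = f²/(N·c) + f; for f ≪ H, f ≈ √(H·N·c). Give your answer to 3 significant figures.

From H = f²/(N·c) + f, with f ≪ H: f ≈ √(H·N·c) = √(86000 × 3.2 × 0.011) = √3027.2 ≈ 55.02 mm.
The +f correction barely moves this — solving exactly, f² + N·c·f − N·c·H = 0 ⇒ f = (−N·c + √((N·c)² + 4·N·c·H))/2 = (−0.0352 + √12109)/2 ≈ 55.002 mm, so f ≈ 55.0 mm.

55.0 mm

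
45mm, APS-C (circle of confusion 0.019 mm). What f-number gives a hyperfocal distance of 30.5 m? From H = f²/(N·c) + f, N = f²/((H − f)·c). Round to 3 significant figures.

Rearrange H = f²/(N·c) + f for N: N = f² / ((H − f)·c).
N = 45² / ((30500 − 45) × 0.019) = 2025 / 578.6 ≈ 3.50.

f/3.50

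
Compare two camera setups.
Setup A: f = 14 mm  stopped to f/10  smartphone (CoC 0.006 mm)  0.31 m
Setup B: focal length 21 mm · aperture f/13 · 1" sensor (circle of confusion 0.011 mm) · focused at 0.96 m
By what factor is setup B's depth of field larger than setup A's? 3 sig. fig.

Setup A: H = 14²/(10×0.006) + 14 ≈ 3280.7 mm; DoF = Df − Dn = 340.889 − 284.244 ≈ 56.645 mm.
Setup B: H = 21²/(13×0.011) + 21 ≈ 3104.9 mm; DoF = Df − Dn = 1380.27 − 735.92 ≈ 644.35 mm.
Ratio = 644.35 / 56.645 ≈ 11.4.

11.4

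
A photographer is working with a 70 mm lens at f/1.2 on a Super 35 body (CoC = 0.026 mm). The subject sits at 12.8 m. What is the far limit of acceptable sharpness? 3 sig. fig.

Hyperfocal distance H = f²/(N·c) + f = 70²/(1.2 × 0.026) + 70 = 4900/0.0312 + 70 ≈ 157121.3 mm ≈ 157.1 m.
Far limit Df = s·(H − f)/(H − s) = 12800 × (157121.3 − 70) / (157121.3 − 12800) = 12800 × 157051.3 / 144321.3 ≈ 13929 mm ≈ 13.9 m.

13.9 m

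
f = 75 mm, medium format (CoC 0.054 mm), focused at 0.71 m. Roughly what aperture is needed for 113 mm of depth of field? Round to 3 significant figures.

Write h = H − f = f²/(N·c). The thin-lens limits are Dn = s·h/(h + (s−f)) and Df = s·h/(h − (s−f)), so DoF = Df − Dn = 2·s·(s−f)·h / (h² − (s−f)²).
That is a quadratic in h: DoF·h² − 2·s·(s−f)·h − DoF·(s−f)² = 0 ⇒ h = (s−f)·(s + √(s² + DoF²)) / DoF = 635 × (710 + √(710² + 113²)) / 113 = 635 × (710 + 718.936) / 113 ≈ 8029.9 mm.
Then N = f²/(c·h) = 75² / (0.054 × 8029.9) = 5625 / 433.61 ≈ 13.

f/13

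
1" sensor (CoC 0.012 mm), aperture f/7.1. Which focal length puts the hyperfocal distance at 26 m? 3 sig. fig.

From H = f²/(N·c) + f, with f ≪ H: f ≈ √(H·N·c) = √(26000 × 7.1 × 0.012) = √2215.2 ≈ 47.07 mm.
Exact: f² + N·c·f − N·c·H = 0 ⇒ f = (−N·c + √((N·c)² + 4·N·c·H))/2 = (−0.0852 + √8860.8)/2 ≈ 47.023 mm ≈ 47.0 mm.

47.0 mm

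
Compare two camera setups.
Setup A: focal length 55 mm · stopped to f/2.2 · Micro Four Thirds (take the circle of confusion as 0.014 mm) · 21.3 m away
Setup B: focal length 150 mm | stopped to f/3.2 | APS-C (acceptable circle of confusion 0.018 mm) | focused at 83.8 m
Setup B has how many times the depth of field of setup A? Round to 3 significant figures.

Setup A: H = 55²/(2.2×0.014) + 55 ≈ 98269.3 mm; DoF = Df − Dn = 27179.2 − 17511.9 ≈ 9667.3 mm.
Setup B: H = 150²/(3.2×0.018) + 150 ≈ 390775.0 mm; DoF = Df − Dn = 106635 − 69020 ≈ 37615 mm.
Ratio = 37615 / 9667.3 ≈ 3.89.

3.89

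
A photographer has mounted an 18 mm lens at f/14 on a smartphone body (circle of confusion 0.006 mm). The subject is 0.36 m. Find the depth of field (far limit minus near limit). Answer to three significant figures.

Hyperfocal distance H = f²/(N·c) + f = 18²/(14 × 0.006) + 18 = 324/0.084 + 18 ≈ 3875.1 mm ≈ 3.875 m.
Near limit Dn = s·(H − f)/(H + s − 2f) = 360 × (3875.1 − 18) / (3875.1 + 360 − 2 × 18) = 360 × 3857.1 / 4199.1 ≈ 330.680 mm.
Far limit Df = s·(H − f)/(H − s) = 360 × (3875.1 − 18) / (3875.1 − 360) = 360 × 3857.1 / 3515.1 ≈ 395.026 mm.
Depth of field = Df − Dn = 395.026 − 330.680 ≈ 64.346 mm.

64.3 mm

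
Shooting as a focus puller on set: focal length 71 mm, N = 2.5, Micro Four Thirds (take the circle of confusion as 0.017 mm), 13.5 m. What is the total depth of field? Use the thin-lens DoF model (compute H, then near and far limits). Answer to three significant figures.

3.10 m

Hyperfocal distance H = f²/(N·c) + f = 71²/(2.5 × 0.017) + 71 = 5041/0.0425 + 71 ≈ 118682.8 mm ≈ 118.7 m.
Near limit Dn = s·(H − f)/(H + s − 2f) = 13500 × (118682.8 − 71) / (118682.8 + 13500 − 2 × 71) = 13500 × 118611.8 / 132040.8 ≈ 12127.0 mm.
Far limit Df = s·(H − f)/(H − s) = 13500 × (118682.8 − 71) / (118682.8 − 13500) = 13500 × 118611.8 / 105182.8 ≈ 15223.6 mm.
Depth of field = Df − Dn = 15223.6 − 12127.0 ≈ 3096.6 mm ≈ 3.10 m.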